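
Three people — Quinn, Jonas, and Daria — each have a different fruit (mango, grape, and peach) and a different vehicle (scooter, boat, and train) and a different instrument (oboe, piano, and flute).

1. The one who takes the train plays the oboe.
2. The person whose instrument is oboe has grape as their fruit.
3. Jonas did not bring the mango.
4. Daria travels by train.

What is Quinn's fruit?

With clues 1–4, grape and peach are impossible for Quinn's fruit.
That leaves mango.

mango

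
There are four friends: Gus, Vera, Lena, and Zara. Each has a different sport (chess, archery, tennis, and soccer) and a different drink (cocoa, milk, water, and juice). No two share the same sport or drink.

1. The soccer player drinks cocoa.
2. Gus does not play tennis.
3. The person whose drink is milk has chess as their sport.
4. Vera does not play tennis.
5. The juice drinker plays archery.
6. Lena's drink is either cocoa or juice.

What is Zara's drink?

water

With clues 1–6, cocoa, juice, and milk are impossible for Zara's drink.
That leaves water.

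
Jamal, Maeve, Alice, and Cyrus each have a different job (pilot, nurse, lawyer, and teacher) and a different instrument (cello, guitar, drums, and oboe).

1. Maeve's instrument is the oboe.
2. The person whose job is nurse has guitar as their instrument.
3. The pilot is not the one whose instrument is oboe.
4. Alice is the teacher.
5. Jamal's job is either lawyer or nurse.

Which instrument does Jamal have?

guitar

Clue 1 rules out oboe for Jamal's instrument.
With clues 1–5, cello and drums are impossible for Jamal's instrument.
That leaves guitar.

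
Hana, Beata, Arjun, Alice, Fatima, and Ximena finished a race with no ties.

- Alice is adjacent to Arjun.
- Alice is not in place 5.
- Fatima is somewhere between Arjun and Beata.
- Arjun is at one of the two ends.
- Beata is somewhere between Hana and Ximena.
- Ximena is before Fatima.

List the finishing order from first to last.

From clues 1–2: Arjun is in {1,2,3,4,5}.
From clues 1–3: Fatima is in {2,3,4,5}.
From clues 1–4: Arjun → place 1, Alice → place 2.
From clues 1–5: Beata → place 5.
From clues 1–6: Ximena → place 3, Fatima → place 4, Hana → place 6.

Arjun, Alice, Ximena, Fatima, Beata, Hana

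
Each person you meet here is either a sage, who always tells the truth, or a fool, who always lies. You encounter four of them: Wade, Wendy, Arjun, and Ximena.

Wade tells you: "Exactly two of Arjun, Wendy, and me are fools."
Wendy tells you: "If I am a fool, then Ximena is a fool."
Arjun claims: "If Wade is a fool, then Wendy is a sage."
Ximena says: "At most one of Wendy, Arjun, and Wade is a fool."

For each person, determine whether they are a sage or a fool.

Wade: fool, Wendy: sage, Arjun: sage, Ximena: sage

Consider Wade. Suppose Wade is a sage.
Then no assignment of the remaining roles makes every statement match its speaker's type — contradiction.
So Wade is a fool.
Consider Wendy. Suppose Wendy is a fool.
Then no assignment of the remaining roles makes every statement match its speaker's type — contradiction.
So Wendy is a sage.
With that fixed, Arjun's statement is true, so Arjun is a sage.
With that fixed, Ximena's statement is true, so Ximena is a sage.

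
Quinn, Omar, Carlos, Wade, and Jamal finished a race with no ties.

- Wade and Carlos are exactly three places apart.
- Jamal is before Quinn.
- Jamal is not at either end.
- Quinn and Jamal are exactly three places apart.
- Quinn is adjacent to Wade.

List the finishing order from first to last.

Carlos, Jamal, Omar, Wade, Quinn

From clue 1: Carlos is in {1,2,4,5}.
From clues 1–2: Quinn is in {3,4,5}.
From clues 1–3: Jamal is in {2,3}.
From clues 1–4: Jamal → place 2, Omar → place 3, Quinn → place 5.
From clues 1–5: Carlos → place 1, Wade → place 4.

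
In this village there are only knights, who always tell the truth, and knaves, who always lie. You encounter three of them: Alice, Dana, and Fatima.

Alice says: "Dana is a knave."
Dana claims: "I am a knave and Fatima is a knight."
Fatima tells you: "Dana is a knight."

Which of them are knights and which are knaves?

Consider Alice. Suppose Alice is a knave.
Then no assignment of the remaining roles makes every statement match its speaker's type — contradiction.
So Alice is a knight.
Consider Dana. Suppose Dana is a knight.
Then Alice's statement comes out false, contradicting Alice being a knight.
So Dana is a knave.
With that fixed, Fatima's statement is false, so Fatima is a knave.

Alice: knight, Dana: knave, Fatima: knave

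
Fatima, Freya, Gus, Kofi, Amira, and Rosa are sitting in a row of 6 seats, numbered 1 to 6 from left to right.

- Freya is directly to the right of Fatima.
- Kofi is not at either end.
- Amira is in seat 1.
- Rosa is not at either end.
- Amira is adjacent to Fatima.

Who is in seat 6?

Gus

With clue 1, Fatima is ruled out for seat 6.
With clues 1–2, Kofi is ruled out for seat 6.
With clues 1–3, Amira is ruled out for seat 6.
With clues 1–4, Rosa is ruled out for seat 6.
With clues 1–5, Freya is ruled out for seat 6.
So seat 6 is Gus.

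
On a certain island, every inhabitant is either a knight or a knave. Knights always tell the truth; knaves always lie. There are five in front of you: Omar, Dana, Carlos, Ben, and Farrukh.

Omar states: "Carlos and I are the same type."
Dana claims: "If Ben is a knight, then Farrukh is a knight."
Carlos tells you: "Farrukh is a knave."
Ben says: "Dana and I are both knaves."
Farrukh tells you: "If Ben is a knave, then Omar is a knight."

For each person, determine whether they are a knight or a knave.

Omar: knave, Dana: knight, Carlos: knight, Ben: knave, Farrukh: knave

Consider Omar. Suppose Omar is a knight.
Then no assignment of the remaining roles makes every statement match its speaker's type — contradiction.
So Omar is a knave.
Consider Dana. Suppose Dana is a knave.
Then whichever role Ben has, Ben's statement has the wrong truth value — contradiction.
So Dana is a knight.
With that fixed, Ben's statement is false, so Ben is a knave.
With that fixed, Farrukh's statement is false, so Farrukh is a knave.
With that fixed, Carlos's statement is true, so Carlos is a knight.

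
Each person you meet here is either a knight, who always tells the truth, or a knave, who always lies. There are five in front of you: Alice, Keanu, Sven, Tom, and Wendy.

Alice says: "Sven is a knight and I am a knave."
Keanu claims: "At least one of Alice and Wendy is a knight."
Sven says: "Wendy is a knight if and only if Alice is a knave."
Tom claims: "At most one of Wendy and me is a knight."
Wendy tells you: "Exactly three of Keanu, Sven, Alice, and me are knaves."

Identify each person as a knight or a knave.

Alice: knave, Keanu: knave, Sven: knave, Tom: knight, Wendy: knave

Consider Alice. Suppose Alice is a knight.
Then Alice's own statement would have to be true, but it can't be — contradiction.
So Alice is a knave.
Consider Keanu. Suppose Keanu is a knight.
Then no assignment of the remaining roles makes every statement match its speaker's type — contradiction.
So Keanu is a knave.
Consider Sven. Suppose Sven is a knight.
Then Alice's statement comes out true, contradicting Alice being a knave.
So Sven is a knave.
Consider Tom. Suppose Tom is a knave.
Then Tom's own statement would have to be false, but it can't be — contradiction.
So Tom is a knight.
Consider Wendy. Suppose Wendy is a knight.
Then Keanu's statement comes out true, contradicting Keanu being a knave.
So Wendy is a knave.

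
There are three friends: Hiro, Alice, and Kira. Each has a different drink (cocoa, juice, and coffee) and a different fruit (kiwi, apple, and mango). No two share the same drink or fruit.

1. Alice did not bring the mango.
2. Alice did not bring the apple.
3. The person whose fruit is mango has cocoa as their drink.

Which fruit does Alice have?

kiwi

Clue 1 rules out mango for Alice's fruit.
With clues 1–2, apple is impossible for Alice's fruit.
That leaves kiwi.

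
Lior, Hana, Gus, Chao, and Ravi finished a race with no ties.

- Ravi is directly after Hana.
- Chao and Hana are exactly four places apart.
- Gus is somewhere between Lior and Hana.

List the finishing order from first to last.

Hana, Ravi, Gus, Lior, Chao

From clue 1: Hana is in {1,2,3,4}.
From clues 1–2: Hana → place 1, Ravi → place 2, Chao → place 5.
From clues 1–3: Gus → place 3, Lior → place 4.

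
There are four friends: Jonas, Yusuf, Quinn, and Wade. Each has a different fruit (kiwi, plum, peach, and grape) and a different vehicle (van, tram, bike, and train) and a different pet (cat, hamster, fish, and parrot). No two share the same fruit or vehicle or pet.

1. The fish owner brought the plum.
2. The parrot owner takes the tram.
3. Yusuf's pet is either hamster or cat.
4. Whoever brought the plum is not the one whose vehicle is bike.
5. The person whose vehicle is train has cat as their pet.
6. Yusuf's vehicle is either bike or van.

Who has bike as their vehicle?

With clues 1–6, Jonas, Quinn, and Wade are impossible for the one with vehicle bike.
That leaves Yusuf.

Yusuf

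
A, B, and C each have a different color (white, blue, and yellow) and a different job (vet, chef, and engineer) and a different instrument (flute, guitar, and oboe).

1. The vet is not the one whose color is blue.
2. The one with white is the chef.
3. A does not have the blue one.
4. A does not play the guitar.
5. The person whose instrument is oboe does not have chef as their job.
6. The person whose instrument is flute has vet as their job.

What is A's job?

vet

With clues 1–3, engineer is impossible for A's job.
With clues 1–6, chef is impossible for A's job.
That leaves vet.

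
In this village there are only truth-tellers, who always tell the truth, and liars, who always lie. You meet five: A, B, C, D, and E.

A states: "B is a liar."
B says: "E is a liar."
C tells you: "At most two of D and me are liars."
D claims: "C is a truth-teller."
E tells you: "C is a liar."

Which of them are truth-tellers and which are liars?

Regardless of anyone's role, C's statement is true, so C is a truth-teller.
With that fixed, D's statement is true, so D is a truth-teller.
With that fixed, E's statement is false, so E is a liar.
With that fixed, B's statement is true, so B is a truth-teller.
With that fixed, A's statement is false, so A is a liar.

A: liar, B: truth-teller, C: truth-teller, D: truth-teller, E: liar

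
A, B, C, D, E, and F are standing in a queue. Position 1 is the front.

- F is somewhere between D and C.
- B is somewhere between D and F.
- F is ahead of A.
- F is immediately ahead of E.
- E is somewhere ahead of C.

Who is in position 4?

E

With clues 1–4, C, D, and F are ruled out for position 4.
With clues 1–5, A and B are ruled out for position 4.
So position 4 is E.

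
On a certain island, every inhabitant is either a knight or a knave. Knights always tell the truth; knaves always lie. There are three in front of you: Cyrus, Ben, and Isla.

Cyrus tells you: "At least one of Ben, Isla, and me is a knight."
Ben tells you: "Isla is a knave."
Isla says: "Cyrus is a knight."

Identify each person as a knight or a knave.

Cyrus: knight, Ben: knave, Isla: knight

Consider Cyrus. Suppose Cyrus is a knave.
Then no assignment of the remaining roles makes every statement match its speaker's type — contradiction.
So Cyrus is a knight.
With that fixed, Isla's statement is true, so Isla is a knight.
With that fixed, Ben's statement is false, so Ben is a knave.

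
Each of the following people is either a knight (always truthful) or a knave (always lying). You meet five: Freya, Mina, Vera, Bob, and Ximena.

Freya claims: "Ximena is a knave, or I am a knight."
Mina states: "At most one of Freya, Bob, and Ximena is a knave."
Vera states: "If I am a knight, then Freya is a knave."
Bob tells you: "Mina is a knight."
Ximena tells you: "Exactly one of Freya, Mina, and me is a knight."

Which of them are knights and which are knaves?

Freya: knave, Mina: knave, Vera: knight, Bob: knave, Ximena: knight

Consider Freya. Suppose Freya is a knight.
Then whichever role Vera has, Vera's statement has the wrong truth value — contradiction.
So Freya is a knave.
With that fixed, Vera's statement is true, so Vera is a knight.
Consider Mina. Suppose Mina is a knight.
Then whichever role Ximena has, Ximena's statement has the wrong truth value — contradiction.
So Mina is a knave.
With that fixed, Bob's statement is false, so Bob is a knave.
Consider Ximena. Suppose Ximena is a knave.
Then Freya's statement comes out true, contradicting Freya being a knave.
So Ximena is a knight.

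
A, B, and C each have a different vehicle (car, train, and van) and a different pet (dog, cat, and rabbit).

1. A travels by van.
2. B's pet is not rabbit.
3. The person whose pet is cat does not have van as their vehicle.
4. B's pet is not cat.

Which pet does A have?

With clues 1–3, cat is impossible for A's pet.
With clues 1–4, dog is impossible for A's pet.
That leaves rabbit.

rabbit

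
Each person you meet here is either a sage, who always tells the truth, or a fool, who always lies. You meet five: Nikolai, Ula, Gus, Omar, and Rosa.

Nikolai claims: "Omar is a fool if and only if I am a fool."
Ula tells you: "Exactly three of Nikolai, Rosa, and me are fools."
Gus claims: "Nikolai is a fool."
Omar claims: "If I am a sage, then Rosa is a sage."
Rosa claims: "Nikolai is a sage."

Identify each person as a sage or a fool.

Nikolai: sage, Ula: fool, Gus: fool, Omar: sage, Rosa: sage

Consider Nikolai. Suppose Nikolai is a fool.
Then no assignment of the remaining roles makes every statement match its speaker's type — contradiction.
So Nikolai is a sage.
With that fixed, Ula's statement is false, so Ula is a fool.
With that fixed, Gus's statement is false, so Gus is a fool.
With that fixed, Rosa's statement is true, so Rosa is a sage.
With that fixed, Omar's statement is true, so Omar is a sage.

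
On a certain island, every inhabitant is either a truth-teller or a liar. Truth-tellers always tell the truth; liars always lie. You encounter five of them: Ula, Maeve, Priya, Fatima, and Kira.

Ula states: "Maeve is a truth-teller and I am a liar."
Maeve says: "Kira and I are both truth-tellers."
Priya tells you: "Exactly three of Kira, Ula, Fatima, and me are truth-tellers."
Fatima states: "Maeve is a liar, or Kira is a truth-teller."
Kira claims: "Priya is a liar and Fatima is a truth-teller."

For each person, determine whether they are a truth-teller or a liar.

Ula: liar, Maeve: liar, Priya: liar, Fatima: truth-teller, Kira: truth-teller

Consider Ula. Suppose Ula is a truth-teller.
Then Ula's own statement would have to be true, but it can't be — contradiction.
So Ula is a liar.
Consider Maeve. Suppose Maeve is a truth-teller.
Then Ula's statement comes out true, contradicting Ula being a liar.
So Maeve is a liar.
With that fixed, Fatima's statement is true, so Fatima is a truth-teller.
Consider Priya. Suppose Priya is a truth-teller.
Then no assignment of the remaining roles makes every statement match its speaker's type — contradiction.
So Priya is a liar.
With that fixed, Kira's statement is true, so Kira is a truth-teller.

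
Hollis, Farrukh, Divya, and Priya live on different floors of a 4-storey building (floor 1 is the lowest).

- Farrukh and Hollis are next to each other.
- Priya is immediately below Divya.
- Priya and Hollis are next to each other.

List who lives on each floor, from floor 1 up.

Farrukh, Hollis, Priya, Divya

From clues 1–2: Divya is in {2,4}.
From clues 1–3: Farrukh → floor 1, Hollis → floor 2, Priya → floor 3, Divya → floor 4.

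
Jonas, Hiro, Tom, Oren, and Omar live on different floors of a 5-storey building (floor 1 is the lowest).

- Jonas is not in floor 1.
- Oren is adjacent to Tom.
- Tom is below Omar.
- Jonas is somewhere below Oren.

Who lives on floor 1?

With clue 1, Jonas is ruled out for floor 1.
With clues 1–3, Omar is ruled out for floor 1.
With clues 1–4, Oren and Tom are ruled out for floor 1.
So floor 1 is Hiro.

Hiro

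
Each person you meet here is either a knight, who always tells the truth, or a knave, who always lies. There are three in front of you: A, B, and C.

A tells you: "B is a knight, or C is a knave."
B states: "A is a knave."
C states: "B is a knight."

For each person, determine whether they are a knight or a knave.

Consider A. Suppose A is a knave.
Then no assignment of the remaining roles makes every statement match its speaker's type — contradiction.
So A is a knight.
With that fixed, B's statement is false, so B is a knave.
With that fixed, C's statement is false, so C is a knave.

A: knight, B: knave, C: knave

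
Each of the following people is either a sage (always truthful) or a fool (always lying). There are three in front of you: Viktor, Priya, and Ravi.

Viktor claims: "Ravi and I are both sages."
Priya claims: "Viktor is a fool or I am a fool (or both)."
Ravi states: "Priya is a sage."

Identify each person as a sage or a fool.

Viktor: fool, Priya: sage, Ravi: sage

Consider Viktor. Suppose Viktor is a sage.
Then whichever role Priya has, Priya's statement has the wrong truth value — contradiction.
So Viktor is a fool.
With that fixed, Priya's statement is true, so Priya is a sage.
With that fixed, Ravi's statement is true, so Ravi is a sage.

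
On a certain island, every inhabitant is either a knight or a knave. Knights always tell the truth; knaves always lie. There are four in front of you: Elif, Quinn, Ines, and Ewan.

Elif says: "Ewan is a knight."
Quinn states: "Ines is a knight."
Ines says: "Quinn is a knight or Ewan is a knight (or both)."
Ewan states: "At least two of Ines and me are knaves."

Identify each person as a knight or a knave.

Elif: knave, Quinn: knight, Ines: knight, Ewan: knave

Consider Elif. Suppose Elif is a knight.
Then no assignment of the remaining roles makes every statement match its speaker's type — contradiction.
So Elif is a knave.
Consider Quinn. Suppose Quinn is a knave.
Then no assignment of the remaining roles makes every statement match its speaker's type — contradiction.
So Quinn is a knight.
With that fixed, Ines's statement is true, so Ines is a knight.
With that fixed, Ewan's statement is false, so Ewan is a knave.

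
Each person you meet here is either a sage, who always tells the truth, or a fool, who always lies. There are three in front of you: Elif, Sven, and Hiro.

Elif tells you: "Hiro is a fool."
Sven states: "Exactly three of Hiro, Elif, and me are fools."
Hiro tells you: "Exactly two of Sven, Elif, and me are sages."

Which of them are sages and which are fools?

Elif: sage, Sven: fool, Hiro: fool

Consider Elif. Suppose Elif is a fool.
Then no assignment of the remaining roles makes every statement match its speaker's type — contradiction.
So Elif is a sage.
With that fixed, Sven's statement is false, so Sven is a fool.
Consider Hiro. Suppose Hiro is a sage.
Then Elif's statement comes out false, contradicting Elif being a sage.
So Hiro is a fool.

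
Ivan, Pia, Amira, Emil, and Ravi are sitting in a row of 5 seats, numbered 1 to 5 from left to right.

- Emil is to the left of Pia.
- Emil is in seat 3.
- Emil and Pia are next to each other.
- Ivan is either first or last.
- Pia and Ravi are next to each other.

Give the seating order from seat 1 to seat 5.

Ivan, Amira, Emil, Pia, Ravi

From clue 1: Pia is in {2,3,4,5}.
From clues 1–2: Emil → seat 3.
From clues 1–3: Pia → seat 4.
From clues 1–4: Ivan is in {1,5}.
From clues 1–5: Ivan → seat 1, Amira → seat 2, Ravi → seat 5.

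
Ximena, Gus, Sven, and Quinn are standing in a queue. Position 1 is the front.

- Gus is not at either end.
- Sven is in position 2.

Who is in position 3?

Gus

With clues 1–2, Quinn, Sven, and Ximena are ruled out for position 3.
So position 3 is Gus.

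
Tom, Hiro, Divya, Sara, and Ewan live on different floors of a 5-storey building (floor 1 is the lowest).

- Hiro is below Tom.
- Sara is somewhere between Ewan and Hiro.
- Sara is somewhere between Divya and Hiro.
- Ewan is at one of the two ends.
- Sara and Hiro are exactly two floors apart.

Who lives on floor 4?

With clues 1–3, Sara is ruled out for floor 4.
With clues 1–4, Ewan is ruled out for floor 4.
With clues 1–5, Hiro and Tom are ruled out for floor 4.
So floor 4 is Divya.

Divya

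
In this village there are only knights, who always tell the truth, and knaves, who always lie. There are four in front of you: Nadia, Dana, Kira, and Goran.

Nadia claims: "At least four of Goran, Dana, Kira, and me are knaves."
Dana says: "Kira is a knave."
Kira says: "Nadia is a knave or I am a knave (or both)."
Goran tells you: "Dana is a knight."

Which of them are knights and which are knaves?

Nadia: knave, Dana: knave, Kira: knight, Goran: knave

Consider Nadia. Suppose Nadia is a knight.
Then Nadia's own statement would have to be true, but it can't be — contradiction.
So Nadia is a knave.
With that fixed, Kira's statement is true, so Kira is a knight.
With that fixed, Dana's statement is false, so Dana is a knave.
With that fixed, Goran's statement is false, so Goran is a knave.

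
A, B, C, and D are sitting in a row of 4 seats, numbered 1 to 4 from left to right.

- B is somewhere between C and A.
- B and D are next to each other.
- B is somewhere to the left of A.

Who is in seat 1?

C

With clue 1, B is ruled out for seat 1.
With clues 1–2, D is ruled out for seat 1.
With clues 1–3, A is ruled out for seat 1.
So seat 1 is C.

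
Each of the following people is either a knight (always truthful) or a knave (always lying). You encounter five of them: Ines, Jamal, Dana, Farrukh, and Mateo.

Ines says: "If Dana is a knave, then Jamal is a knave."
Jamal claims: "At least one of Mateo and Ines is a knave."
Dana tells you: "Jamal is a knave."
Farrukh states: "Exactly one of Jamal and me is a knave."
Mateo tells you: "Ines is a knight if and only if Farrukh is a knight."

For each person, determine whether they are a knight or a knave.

Consider Ines. Suppose Ines is a knave.
Then no assignment of the remaining roles makes every statement match its speaker's type — contradiction.
So Ines is a knight.
Consider Jamal. Suppose Jamal is a knight.
Then whichever role Farrukh has, Farrukh's statement has the wrong truth value — contradiction.
So Jamal is a knave.
With that fixed, Dana's statement is true, so Dana is a knight.
Consider Farrukh. Suppose Farrukh is a knave.
Then no assignment of the remaining roles makes every statement match its speaker's type — contradiction.
So Farrukh is a knight.
With that fixed, Mateo's statement is true, so Mateo is a knight.

Ines: knight, Jamal: knave, Dana: knight, Farrukh: knight, Mateo: knight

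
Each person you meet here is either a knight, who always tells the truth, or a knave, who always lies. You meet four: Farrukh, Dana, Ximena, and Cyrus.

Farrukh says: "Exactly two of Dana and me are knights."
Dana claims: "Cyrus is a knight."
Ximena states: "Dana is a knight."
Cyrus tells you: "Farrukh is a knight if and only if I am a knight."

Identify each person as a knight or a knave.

Farrukh: knight, Dana: knight, Ximena: knight, Cyrus: knight

Consider Farrukh. Suppose Farrukh is a knave.
Then whichever role Cyrus has, Cyrus's statement has the wrong truth value — contradiction.
So Farrukh is a knight.
Consider Dana. Suppose Dana is a knave.
Then Farrukh's statement comes out false, contradicting Farrukh being a knight.
So Dana is a knight.
With that fixed, Ximena's statement is true, so Ximena is a knight.
Consider Cyrus. Suppose Cyrus is a knave.
Then Dana's statement comes out false, contradicting Dana being a knight.
So Cyrus is a knight.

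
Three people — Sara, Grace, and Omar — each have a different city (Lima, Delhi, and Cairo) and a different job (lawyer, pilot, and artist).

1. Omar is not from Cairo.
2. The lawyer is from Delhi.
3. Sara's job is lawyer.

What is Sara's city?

Delhi

With clues 1–3, Cairo and Lima are impossible for Sara's city.
That leaves Delhi.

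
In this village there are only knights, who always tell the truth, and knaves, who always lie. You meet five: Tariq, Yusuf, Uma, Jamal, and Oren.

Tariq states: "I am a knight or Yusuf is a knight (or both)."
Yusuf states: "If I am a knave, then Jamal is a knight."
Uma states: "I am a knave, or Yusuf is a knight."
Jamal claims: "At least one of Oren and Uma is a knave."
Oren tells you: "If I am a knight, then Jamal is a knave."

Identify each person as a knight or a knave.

Consider Tariq. Suppose Tariq is a knave.
Then no assignment of the remaining roles makes every statement match its speaker's type — contradiction.
So Tariq is a knight.
Consider Yusuf. Suppose Yusuf is a knave.
Then whichever role Uma has, Uma's statement has the wrong truth value — contradiction.
So Yusuf is a knight.
With that fixed, Uma's statement is true, so Uma is a knight.
Consider Jamal. Suppose Jamal is a knight.
Then whichever role Oren has, Oren's statement has the wrong truth value — contradiction.
So Jamal is a knave.
With that fixed, Oren's statement is true, so Oren is a knight.

Tariq: knight, Yusuf: knight, Uma: knight, Jamal: knave, Oren: knight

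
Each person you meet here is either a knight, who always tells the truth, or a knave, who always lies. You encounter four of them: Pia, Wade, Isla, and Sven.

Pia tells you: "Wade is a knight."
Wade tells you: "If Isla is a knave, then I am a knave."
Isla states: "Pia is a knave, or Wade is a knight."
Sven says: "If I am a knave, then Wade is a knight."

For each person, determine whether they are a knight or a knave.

Pia: knight, Wade: knight, Isla: knight, Sven: knight

Consider Pia. Suppose Pia is a knave.
Then no assignment of the remaining roles makes every statement match its speaker's type — contradiction.
So Pia is a knight.
Consider Wade. Suppose Wade is a knave.
Then Pia's statement comes out false, contradicting Pia being a knight.
So Wade is a knight.
With that fixed, Isla's statement is true, so Isla is a knight.
With that fixed, Sven's statement is true, so Sven is a knight.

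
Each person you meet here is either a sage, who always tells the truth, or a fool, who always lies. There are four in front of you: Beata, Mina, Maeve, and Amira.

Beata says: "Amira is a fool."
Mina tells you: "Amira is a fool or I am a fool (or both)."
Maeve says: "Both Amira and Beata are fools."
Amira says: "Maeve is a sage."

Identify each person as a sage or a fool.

Beata: sage, Mina: sage, Maeve: fool, Amira: fool

Consider Beata. Suppose Beata is a fool.
Then no assignment of the remaining roles makes every statement match its speaker's type — contradiction.
So Beata is a sage.
With that fixed, Maeve's statement is false, so Maeve is a fool.
With that fixed, Amira's statement is false, so Amira is a fool.
With that fixed, Mina's statement is true, so Mina is a sage.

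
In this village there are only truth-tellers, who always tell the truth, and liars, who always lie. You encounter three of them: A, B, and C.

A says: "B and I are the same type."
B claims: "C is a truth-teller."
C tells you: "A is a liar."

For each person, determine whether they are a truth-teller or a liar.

Consider A. Suppose A is a truth-teller.
Then no assignment of the remaining roles makes every statement match its speaker's type — contradiction.
So A is a liar.
With that fixed, C's statement is true, so C is a truth-teller.
With that fixed, B's statement is true, so B is a truth-teller.

A: liar, B: truth-teller, C: truth-teller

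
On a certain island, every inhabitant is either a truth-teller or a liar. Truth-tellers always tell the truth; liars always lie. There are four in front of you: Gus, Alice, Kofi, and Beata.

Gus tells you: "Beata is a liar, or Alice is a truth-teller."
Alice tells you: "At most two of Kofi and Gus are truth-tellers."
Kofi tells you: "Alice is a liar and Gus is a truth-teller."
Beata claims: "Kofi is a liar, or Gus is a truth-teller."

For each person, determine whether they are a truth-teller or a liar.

Gus: truth-teller, Alice: truth-teller, Kofi: liar, Beata: truth-teller

Regardless of anyone's role, Alice's statement is true, so Alice is a truth-teller.
With that fixed, Kofi's statement is false, so Kofi is a liar.
With that fixed, Beata's statement is true, so Beata is a truth-teller.
With that fixed, Gus's statement is true, so Gus is a truth-teller.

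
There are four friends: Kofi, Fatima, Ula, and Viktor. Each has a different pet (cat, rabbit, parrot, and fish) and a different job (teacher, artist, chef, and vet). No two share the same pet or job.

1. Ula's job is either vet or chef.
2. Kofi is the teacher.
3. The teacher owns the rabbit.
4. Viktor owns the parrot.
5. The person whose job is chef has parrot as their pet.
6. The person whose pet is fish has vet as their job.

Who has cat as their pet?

With clues 1–3, Kofi is impossible for the one with pet cat.
With clues 1–4, Viktor is impossible for the one with pet cat.
With clues 1–6, Ula is impossible for the one with pet cat.
That leaves Fatima.

Fatima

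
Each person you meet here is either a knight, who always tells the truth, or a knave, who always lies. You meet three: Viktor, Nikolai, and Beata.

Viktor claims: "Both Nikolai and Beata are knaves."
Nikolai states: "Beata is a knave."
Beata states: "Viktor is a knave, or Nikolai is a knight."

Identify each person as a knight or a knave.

Consider Viktor. Suppose Viktor is a knight.
Then no assignment of the remaining roles makes every statement match its speaker's type — contradiction.
So Viktor is a knave.
With that fixed, Beata's statement is true, so Beata is a knight.
With that fixed, Nikolai's statement is false, so Nikolai is a knave.

Viktor: knave, Nikolai: knave, Beata: knight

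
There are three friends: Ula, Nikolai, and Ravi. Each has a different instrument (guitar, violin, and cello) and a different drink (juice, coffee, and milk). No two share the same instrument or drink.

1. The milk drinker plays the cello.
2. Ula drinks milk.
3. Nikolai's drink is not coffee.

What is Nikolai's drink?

juice

With clues 1–2, milk is impossible for Nikolai's drink.
With clues 1–3, coffee is impossible for Nikolai's drink.
That leaves juice.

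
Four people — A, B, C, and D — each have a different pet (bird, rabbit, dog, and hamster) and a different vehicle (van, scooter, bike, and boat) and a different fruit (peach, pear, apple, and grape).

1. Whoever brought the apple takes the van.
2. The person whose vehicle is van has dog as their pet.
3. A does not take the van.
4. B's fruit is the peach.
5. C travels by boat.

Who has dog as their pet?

With clues 1–3, A is impossible for the one with pet dog.
With clues 1–4, B is impossible for the one with pet dog.
With clues 1–5, C is impossible for the one with pet dog.
That leaves D.

D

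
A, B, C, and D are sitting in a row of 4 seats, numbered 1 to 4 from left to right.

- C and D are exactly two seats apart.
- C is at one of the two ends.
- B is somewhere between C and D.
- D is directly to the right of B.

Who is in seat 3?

D

With clues 1–2, C is ruled out for seat 3.
With clues 1–3, A is ruled out for seat 3.
With clues 1–4, B is ruled out for seat 3.
So seat 3 is D.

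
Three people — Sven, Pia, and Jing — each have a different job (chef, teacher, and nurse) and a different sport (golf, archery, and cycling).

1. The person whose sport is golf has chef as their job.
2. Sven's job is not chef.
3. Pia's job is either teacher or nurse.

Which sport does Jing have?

golf

With clues 1–3, archery and cycling are impossible for Jing's sport.
That leaves golf.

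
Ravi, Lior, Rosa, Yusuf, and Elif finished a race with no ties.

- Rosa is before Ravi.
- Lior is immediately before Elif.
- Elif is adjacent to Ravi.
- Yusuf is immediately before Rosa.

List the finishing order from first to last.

From clue 1: Ravi is in {2,3,4,5}.
From clues 1–3: Ravi is in {4,5}.
From clues 1–4: Yusuf → place 1, Rosa → place 2, Lior → place 3, Elif → place 4, Ravi → place 5.

Yusuf, Rosa, Lior, Elif, Ravi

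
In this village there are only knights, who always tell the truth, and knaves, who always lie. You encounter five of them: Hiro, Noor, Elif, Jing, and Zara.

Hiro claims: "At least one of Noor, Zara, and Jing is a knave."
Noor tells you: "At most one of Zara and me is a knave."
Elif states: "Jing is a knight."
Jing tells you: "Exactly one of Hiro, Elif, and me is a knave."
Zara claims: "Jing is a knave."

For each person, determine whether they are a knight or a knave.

Hiro: knight, Noor: knight, Elif: knave, Jing: knave, Zara: knight

Consider Hiro. Suppose Hiro is a knave.
Then no assignment of the remaining roles makes every statement match its speaker's type — contradiction.
So Hiro is a knight.
Consider Noor. Suppose Noor is a knave.
Then no assignment of the remaining roles makes every statement match its speaker's type — contradiction.
So Noor is a knight.
Consider Elif. Suppose Elif is a knight.
Then whichever role Jing has, Jing's statement has the wrong truth value — contradiction.
So Elif is a knave.
Consider Jing. Suppose Jing is a knight.
Then Elif's statement comes out true, contradicting Elif being a knave.
So Jing is a knave.
With that fixed, Zara's statement is true, so Zara is a knight.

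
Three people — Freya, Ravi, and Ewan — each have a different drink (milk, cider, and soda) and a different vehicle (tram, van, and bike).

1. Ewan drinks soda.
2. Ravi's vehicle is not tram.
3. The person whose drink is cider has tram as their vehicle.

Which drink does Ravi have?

Clue 1 rules out soda for Ravi's drink.
With clues 1–3, cider is impossible for Ravi's drink.
That leaves milk.

milk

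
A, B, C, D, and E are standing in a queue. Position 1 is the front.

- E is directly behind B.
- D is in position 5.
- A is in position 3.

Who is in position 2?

E

With clues 1–2, D is ruled out for position 2.
With clues 1–3, A, B, and C are ruled out for position 2.
So position 2 is E.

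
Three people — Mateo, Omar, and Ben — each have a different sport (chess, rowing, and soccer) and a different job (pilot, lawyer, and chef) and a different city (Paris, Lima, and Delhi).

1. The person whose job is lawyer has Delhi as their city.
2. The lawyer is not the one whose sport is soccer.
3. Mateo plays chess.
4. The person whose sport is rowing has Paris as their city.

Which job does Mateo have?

lawyer

With clues 1–4, chef and pilot are impossible for Mateo's job.
That leaves lawyer.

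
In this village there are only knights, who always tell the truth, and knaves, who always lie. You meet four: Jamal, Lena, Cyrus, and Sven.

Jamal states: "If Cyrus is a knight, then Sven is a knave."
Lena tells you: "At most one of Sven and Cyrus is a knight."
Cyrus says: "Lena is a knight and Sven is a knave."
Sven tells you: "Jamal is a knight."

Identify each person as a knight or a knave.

Jamal: knight, Lena: knight, Cyrus: knave, Sven: knight

Consider Jamal. Suppose Jamal is a knave.
Then no assignment of the remaining roles makes every statement match its speaker's type — contradiction.
So Jamal is a knight.
With that fixed, Sven's statement is true, so Sven is a knight.
With that fixed, Cyrus's statement is false, so Cyrus is a knave.
With that fixed, Lena's statement is true, so Lena is a knight.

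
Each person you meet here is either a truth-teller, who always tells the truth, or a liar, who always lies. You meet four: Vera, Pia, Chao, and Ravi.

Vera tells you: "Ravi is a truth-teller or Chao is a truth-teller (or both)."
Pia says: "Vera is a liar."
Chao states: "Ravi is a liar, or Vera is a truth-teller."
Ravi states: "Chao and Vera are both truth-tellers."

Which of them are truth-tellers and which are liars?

Consider Vera. Suppose Vera is a liar.
Then no assignment of the remaining roles makes every statement match its speaker's type — contradiction.
So Vera is a truth-teller.
With that fixed, Pia's statement is false, so Pia is a liar.
With that fixed, Chao's statement is true, so Chao is a truth-teller.
With that fixed, Ravi's statement is true, so Ravi is a truth-teller.

Vera: truth-teller, Pia: liar, Chao: truth-teller, Ravi: truth-teller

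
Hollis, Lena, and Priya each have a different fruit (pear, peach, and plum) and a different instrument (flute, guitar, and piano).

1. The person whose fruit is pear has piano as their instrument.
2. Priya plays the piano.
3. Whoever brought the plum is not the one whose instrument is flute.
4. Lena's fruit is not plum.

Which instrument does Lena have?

With clues 1–2, piano is impossible for Lena's instrument.
With clues 1–4, guitar is impossible for Lena's instrument.
That leaves flute.

flute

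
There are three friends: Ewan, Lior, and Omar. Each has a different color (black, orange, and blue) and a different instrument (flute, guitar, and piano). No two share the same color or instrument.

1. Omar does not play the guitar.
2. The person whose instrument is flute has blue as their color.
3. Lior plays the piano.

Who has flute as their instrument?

With clues 1–3, Ewan and Lior are impossible for the one with instrument flute.
That leaves Omar.

Omar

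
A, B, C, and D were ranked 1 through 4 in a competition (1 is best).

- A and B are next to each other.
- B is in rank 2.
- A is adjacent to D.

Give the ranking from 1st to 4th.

C, B, A, D

From clues 1–2: B → rank 2.
From clues 1–3: C → rank 1, A → rank 3, D → rank 4.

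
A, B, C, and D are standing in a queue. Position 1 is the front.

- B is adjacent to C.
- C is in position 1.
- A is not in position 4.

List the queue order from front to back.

C, B, A, D

From clues 1–2: C → position 1, B → position 2.
From clues 1–3: A → position 3, D → position 4.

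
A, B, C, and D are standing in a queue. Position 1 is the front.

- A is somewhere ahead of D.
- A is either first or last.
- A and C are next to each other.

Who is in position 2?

With clues 1–2, A is ruled out for position 2.
With clues 1–3, B and D are ruled out for position 2.
So position 2 is C.

C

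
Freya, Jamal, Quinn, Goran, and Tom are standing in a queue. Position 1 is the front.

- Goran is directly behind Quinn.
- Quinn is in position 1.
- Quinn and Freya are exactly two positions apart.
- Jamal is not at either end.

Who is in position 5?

With clue 1, Quinn is ruled out for position 5.
With clues 1–2, Goran is ruled out for position 5.
With clues 1–3, Freya is ruled out for position 5.
With clues 1–4, Jamal is ruled out for position 5.
So position 5 is Tom.

Tom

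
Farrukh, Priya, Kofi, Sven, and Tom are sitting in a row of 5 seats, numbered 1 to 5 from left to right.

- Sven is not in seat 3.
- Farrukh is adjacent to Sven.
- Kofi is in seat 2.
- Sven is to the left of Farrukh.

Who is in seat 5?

With clues 1–3, Kofi is ruled out for seat 5.
With clues 1–4, Priya, Sven, and Tom are ruled out for seat 5.
So seat 5 is Farrukh.

Farrukh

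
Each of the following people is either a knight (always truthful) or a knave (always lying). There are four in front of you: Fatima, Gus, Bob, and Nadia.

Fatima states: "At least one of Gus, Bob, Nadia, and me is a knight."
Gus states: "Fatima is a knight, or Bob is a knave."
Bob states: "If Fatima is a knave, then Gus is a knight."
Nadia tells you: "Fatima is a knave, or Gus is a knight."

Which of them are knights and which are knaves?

Consider Fatima. Suppose Fatima is a knave.
Then no assignment of the remaining roles makes every statement match its speaker's type — contradiction.
So Fatima is a knight.
With that fixed, Gus's statement is true, so Gus is a knight.
With that fixed, Bob's statement is true, so Bob is a knight.
With that fixed, Nadia's statement is true, so Nadia is a knight.

Fatima: knight, Gus: knight, Bob: knight, Nadia: knight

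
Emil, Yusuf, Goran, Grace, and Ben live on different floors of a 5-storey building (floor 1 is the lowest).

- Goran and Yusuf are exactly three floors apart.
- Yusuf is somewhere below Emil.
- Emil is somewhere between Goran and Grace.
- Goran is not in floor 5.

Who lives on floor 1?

With clues 1–2, Emil is ruled out for floor 1.
With clues 1–3, Goran is ruled out for floor 1.
With clues 1–4, Ben and Grace are ruled out for floor 1.
So floor 1 is Yusuf.

Yusuf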